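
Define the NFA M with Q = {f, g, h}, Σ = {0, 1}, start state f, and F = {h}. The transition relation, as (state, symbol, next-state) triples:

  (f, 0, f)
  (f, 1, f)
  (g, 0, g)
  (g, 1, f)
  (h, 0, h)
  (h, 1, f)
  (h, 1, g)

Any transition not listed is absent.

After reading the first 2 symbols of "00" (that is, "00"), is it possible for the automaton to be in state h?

Start in {f}.
Read '0': f→{f}; now {f}.
Read '0': f→{f}; now {f}.
State h is not in {f}.

No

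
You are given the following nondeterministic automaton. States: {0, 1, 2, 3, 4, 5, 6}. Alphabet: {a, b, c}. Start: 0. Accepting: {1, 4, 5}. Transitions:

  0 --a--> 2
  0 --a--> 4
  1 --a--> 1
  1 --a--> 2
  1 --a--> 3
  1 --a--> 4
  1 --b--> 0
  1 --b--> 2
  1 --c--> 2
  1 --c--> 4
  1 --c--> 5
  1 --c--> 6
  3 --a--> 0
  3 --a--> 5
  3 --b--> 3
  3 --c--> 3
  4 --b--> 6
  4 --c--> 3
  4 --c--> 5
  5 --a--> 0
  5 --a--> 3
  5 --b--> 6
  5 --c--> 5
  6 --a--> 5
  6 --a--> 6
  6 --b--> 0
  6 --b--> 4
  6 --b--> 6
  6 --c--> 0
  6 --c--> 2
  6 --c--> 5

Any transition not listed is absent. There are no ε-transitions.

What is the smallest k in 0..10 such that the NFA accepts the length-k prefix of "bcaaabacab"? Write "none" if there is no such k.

Start in {0}.
Read 'b': 0→∅; now ∅.
The set is empty and remains empty for the remaining 9 symbols.
No reachable set along the way intersects F.

none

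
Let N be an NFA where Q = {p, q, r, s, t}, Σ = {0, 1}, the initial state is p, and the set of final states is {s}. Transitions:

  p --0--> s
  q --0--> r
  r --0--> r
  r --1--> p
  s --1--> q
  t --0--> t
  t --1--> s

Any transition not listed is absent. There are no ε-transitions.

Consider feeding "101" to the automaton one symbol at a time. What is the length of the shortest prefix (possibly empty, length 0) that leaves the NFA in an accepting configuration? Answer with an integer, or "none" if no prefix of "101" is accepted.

none

Start in {p}.
Read '1': {p} → ∅.
The set is empty and remains empty for the remaining 2 symbols.
No reachable set along the way intersects F.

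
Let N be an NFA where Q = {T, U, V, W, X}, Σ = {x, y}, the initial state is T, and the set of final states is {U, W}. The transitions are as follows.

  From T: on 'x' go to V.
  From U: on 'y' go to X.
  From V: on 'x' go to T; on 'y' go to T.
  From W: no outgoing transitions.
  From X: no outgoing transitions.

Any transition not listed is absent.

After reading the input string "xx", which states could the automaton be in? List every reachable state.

{T}

Start in {T}.
Read 'x': T→{V}; now {V}.
Read 'x': V→{T}; now {T}.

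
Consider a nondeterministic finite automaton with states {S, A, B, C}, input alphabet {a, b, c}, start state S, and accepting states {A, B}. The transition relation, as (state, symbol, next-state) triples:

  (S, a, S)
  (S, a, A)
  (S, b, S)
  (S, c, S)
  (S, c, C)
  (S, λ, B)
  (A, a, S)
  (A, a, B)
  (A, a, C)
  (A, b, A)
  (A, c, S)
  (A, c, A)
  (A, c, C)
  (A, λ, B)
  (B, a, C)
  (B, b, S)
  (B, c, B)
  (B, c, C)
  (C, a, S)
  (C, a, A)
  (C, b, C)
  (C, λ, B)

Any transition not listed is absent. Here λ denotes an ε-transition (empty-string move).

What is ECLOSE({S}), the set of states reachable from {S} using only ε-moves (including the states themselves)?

{S, B}

Begin with {S}.
ε-move S → B; add B.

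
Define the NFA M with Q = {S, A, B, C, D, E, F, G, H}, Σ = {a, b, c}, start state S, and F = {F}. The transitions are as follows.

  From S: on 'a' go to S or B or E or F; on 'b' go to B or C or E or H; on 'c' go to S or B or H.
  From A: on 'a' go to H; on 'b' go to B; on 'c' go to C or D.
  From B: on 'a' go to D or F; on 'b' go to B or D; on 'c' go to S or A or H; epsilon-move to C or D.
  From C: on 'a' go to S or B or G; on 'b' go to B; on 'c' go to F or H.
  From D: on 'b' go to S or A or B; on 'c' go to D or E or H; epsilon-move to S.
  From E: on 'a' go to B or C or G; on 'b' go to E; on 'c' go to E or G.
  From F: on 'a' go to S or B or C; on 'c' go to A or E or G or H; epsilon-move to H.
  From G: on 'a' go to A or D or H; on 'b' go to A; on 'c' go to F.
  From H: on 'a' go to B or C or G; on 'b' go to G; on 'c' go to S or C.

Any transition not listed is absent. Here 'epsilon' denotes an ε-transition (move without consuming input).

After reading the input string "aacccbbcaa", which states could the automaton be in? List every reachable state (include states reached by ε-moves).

Start in {S}.
Read 'a': {S} → {S, B, C, D, E, F, H}.
Read 'a': {S, B, C, D, E, F, H} → {S, B, C, D, E, F, G, H}.
Read 'c': {S, B, C, D, E, F, G, H} → {S, A, B, C, D, E, F, G, H}.
Read 'c': {S, A, B, C, D, E, F, G, H} → {S, A, B, C, D, E, F, G, H}.
Read 'c': {S, A, B, C, D, E, F, G, H} → {S, A, B, C, D, E, F, G, H}.
Read 'b': {S, A, B, C, D, E, F, G, H} → {S, A, B, C, D, E, G, H}.
Read 'b': {S, A, B, C, D, E, G, H} → {S, A, B, C, D, E, G, H}.
Read 'c': {S, A, B, C, D, E, G, H} → {S, A, B, C, D, E, F, G, H}.
Read 'a': {S, A, B, C, D, E, F, G, H} → {S, A, B, C, D, E, F, G, H}.
Read 'a': {S, A, B, C, D, E, F, G, H} → {S, A, B, C, D, E, F, G, H}.

{S, A, B, C, D, E, F, G, H}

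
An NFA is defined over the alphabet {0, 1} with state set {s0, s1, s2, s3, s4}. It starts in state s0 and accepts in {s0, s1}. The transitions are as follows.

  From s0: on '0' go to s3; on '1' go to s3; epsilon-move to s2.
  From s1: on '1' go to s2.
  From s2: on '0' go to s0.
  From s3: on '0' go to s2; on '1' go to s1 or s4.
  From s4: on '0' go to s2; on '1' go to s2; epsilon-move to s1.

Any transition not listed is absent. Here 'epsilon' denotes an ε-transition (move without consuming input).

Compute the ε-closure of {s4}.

Begin with {s4}.
ε-move s4 → s1; add s1.

{s1, s4}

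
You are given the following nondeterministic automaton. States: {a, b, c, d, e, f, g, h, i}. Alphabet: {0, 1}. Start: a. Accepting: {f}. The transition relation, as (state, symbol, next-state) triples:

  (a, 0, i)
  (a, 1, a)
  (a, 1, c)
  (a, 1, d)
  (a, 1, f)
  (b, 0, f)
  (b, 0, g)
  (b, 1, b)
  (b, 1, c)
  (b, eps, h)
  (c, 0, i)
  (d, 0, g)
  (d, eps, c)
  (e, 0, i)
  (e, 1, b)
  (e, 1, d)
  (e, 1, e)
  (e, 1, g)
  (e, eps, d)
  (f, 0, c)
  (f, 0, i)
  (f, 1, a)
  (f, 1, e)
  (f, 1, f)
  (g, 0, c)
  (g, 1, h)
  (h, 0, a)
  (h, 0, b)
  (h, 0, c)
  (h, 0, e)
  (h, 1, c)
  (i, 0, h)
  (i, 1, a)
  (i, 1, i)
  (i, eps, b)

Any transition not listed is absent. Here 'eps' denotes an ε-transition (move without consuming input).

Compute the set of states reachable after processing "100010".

{a, b, c, d, e, f, g, h, i}

Start in {a}.
Read '1': a→{a, c, d, f}; now {a, c, d, f}.
Read '0': a→{i}, c→{i}, d→{g}, f→{c, i}; union {c, g, i}; ε-closure = {b, c, g, h, i}.
Read '0': b→{f, g}, c→{i}, g→{c}, h→{a, b, c, e}, i→{h}; union {a, b, c, e, f, g, h, i}; ε-closure = {a, b, c, d, e, f, g, h, i}.
Read '0': a→{i}, b→{f, g}, c→{i}, d→{g}, e→{i}, f→{c, i}, g→{c}, h→{a, b, c, e}, i→{h}; union {a, b, c, e, f, g, h, i}; ε-closure = {a, b, c, d, e, f, g, h, i}.
Read '1': a→{a, c, d, f}, b→{b, c}, c→∅, d→∅, e→{b, d, e, g}, f→{a, e, f}, g→{h}, h→{c}, i→{a, i}; now {a, b, c, d, e, f, g, h, i}.
Read '0': a→{i}, b→{f, g}, c→{i}, d→{g}, e→{i}, f→{c, i}, g→{c}, h→{a, b, c, e}, i→{h}; union {a, b, c, e, f, g, h, i}; ε-closure = {a, b, c, d, e, f, g, h, i}.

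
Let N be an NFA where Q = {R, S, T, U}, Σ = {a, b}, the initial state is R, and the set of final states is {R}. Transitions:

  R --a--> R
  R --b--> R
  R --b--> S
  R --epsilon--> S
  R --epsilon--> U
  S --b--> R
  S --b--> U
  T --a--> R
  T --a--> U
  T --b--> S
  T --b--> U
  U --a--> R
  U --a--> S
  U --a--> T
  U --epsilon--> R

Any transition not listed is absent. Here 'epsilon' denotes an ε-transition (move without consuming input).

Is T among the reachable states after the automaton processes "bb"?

No

Start: ε-closure({R}) = {R, S, U}.
Read 'b': {R, S, U} → {R, S, U}.
Read 'b': {R, S, U} → {R, S, U}.
State T is not in {R, S, U}.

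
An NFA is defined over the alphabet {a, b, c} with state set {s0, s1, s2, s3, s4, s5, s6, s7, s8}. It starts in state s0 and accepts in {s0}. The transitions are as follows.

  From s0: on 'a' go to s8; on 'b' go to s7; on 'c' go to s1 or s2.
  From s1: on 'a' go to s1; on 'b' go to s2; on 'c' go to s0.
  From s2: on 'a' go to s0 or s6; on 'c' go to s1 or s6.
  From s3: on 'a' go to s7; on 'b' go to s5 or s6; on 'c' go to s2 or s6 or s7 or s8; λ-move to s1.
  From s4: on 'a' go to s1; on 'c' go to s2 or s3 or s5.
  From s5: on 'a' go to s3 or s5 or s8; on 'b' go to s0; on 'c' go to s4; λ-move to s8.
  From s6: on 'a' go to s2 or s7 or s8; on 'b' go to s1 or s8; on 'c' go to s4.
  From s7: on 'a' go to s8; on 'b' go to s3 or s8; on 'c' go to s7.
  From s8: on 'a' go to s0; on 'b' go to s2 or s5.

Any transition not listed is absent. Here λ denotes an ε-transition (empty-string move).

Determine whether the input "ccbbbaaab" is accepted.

Start in {s0}.
Read 'c': s0→{s1, s2}; now {s1, s2}.
Read 'c': s1→{s0}, s2→{s1, s6}; now {s0, s1, s6}.
Read 'b': s0→{s7}, s1→{s2}, s6→{s1, s8}; now {s1, s2, s7, s8}.
Read 'b': s1→{s2}, s2→∅, s7→{s3, s8}, s8→{s2, s5}; union {s2, s3, s5, s8}; ε-closure = {s1, s2, s3, s5, s8}.
Read 'b': s1→{s2}, s2→∅, s3→{s5, s6}, s5→{s0}, s8→{s2, s5}; union {s0, s2, s5, s6}; ε-closure = {s0, s2, s5, s6, s8}.
Read 'a': s0→{s8}, s2→{s0, s6}, s5→{s3, s5, s8}, s6→{s2, s7, s8}, s8→{s0}; union {s0, s2, s3, s5, s6, s7, s8}; ε-closure = {s0, s1, s2, s3, s5, s6, s7, s8}.
Read 'a': s0→{s8}, s1→{s1}, s2→{s0, s6}, s3→{s7}, s5→{s3, s5, s8}, s6→{s2, s7, s8}, s7→{s8}, s8→{s0}; now {s0, s1, s2, s3, s5, s6, s7, s8}.
Read 'a': s0→{s8}, s1→{s1}, s2→{s0, s6}, s3→{s7}, s5→{s3, s5, s8}, s6→{s2, s7, s8}, s7→{s8}, s8→{s0}; now {s0, s1, s2, s3, s5, s6, s7, s8}.
Read 'b': s0→{s7}, s1→{s2}, s2→∅, s3→{s5, s6}, s5→{s0}, s6→{s1, s8}, s7→{s3, s8}, s8→{s2, s5}; now {s0, s1, s2, s3, s5, s6, s7, s8}.
The final set {s0, s1, s2, s3, s5, s6, s7, s8} contains the accepting state s0.

Yes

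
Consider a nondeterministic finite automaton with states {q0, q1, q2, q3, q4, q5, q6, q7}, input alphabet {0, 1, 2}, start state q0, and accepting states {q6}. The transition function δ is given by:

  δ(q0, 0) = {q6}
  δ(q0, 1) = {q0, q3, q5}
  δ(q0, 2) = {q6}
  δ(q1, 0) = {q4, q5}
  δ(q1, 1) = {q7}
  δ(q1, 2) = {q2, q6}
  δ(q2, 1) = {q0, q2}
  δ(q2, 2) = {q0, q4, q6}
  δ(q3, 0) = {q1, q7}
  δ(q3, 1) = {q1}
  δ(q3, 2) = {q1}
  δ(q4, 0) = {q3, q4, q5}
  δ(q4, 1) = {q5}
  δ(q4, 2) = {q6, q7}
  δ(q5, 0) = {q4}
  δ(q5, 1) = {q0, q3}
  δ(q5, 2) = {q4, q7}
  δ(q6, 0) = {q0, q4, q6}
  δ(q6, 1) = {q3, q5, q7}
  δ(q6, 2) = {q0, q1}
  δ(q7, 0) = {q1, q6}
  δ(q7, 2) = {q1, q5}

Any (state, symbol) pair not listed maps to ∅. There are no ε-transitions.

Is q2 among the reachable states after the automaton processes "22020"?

No

Start in {q0}.
Read '2': {q0} → {q6}.
Read '2': {q6} → {q0, q1}.
Read '0': {q0, q1} → {q4, q5, q6}.
Read '2': {q4, q5, q6} → {q0, q1, q4, q6, q7}.
Read '0': {q0, q1, q4, q6, q7} → {q0, q1, q3, q4, q5, q6}.
State q2 is not in {q0, q1, q3, q4, q5, q6}.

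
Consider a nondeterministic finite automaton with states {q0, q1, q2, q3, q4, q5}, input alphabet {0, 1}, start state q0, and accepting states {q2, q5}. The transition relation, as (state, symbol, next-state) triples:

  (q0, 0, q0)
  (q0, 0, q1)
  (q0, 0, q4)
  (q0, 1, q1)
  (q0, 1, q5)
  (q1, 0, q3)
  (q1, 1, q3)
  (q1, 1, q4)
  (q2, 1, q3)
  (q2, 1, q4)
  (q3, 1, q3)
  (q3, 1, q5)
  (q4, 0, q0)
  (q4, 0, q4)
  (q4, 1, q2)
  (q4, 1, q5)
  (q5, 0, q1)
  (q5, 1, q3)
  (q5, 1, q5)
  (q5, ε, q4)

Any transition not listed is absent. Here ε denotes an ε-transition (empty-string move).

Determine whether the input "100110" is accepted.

No

Start in {q0}.
Read '1': {q0} → {q1, q4, q5}.
Read '0': {q1, q4, q5} → {q0, q1, q3, q4}.
Read '0': {q0, q1, q3, q4} → {q0, q1, q3, q4}.
Read '1': {q0, q1, q3, q4} → {q1, q2, q3, q4, q5}.
Read '1': {q1, q2, q3, q4, q5} → {q2, q3, q4, q5}.
Read '0': {q2, q3, q4, q5} → {q0, q1, q4}.
The final set {q0, q1, q4} contains no accepting state.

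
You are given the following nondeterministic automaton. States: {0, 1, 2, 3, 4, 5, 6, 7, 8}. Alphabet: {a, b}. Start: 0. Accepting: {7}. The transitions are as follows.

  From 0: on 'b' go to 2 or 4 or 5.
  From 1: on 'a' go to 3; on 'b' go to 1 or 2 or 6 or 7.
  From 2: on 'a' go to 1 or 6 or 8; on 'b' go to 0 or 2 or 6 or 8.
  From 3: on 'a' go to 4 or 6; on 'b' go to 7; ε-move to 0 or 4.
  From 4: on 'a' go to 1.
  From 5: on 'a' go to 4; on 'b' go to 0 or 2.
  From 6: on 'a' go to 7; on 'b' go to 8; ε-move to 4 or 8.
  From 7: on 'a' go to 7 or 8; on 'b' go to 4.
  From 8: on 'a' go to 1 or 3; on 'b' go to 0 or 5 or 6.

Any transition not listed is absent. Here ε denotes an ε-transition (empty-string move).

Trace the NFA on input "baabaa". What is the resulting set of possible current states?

Start in {0}.
Read 'b': 0→{2, 4, 5}; now {2, 4, 5}.
Read 'a': 2→{1, 6, 8}, 4→{1}, 5→{4}; now {1, 4, 6, 8}.
Read 'a': 1→{3}, 4→{1}, 6→{7}, 8→{1, 3}; union {1, 3, 7}; ε-closure = {0, 1, 3, 4, 7}.
Read 'b': 0→{2, 4, 5}, 1→{1, 2, 6, 7}, 3→{7}, 4→∅, 7→{4}; union {1, 2, 4, 5, 6, 7}; ε-closure = {1, 2, 4, 5, 6, 7, 8}.
Read 'a': 1→{3}, 2→{1, 6, 8}, 4→{1}, 5→{4}, 6→{7}, 7→{7, 8}, 8→{1, 3}; union {1, 3, 4, 6, 7, 8}; ε-closure = {0, 1, 3, 4, 6, 7, 8}.
Read 'a': 0→∅, 1→{3}, 3→{4, 6}, 4→{1}, 6→{7}, 7→{7, 8}, 8→{1, 3}; union {1, 3, 4, 6, 7, 8}; ε-closure = {0, 1, 3, 4, 6, 7, 8}.

{0, 1, 3, 4, 6, 7, 8}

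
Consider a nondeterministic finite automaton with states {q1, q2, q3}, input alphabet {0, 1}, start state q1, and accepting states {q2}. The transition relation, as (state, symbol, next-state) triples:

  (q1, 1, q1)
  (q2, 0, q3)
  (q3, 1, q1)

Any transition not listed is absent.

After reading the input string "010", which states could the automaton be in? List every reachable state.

∅

Start in {q1}.
Read '0': q1→∅; now ∅.
The set is empty and remains empty for the remaining 2 symbols.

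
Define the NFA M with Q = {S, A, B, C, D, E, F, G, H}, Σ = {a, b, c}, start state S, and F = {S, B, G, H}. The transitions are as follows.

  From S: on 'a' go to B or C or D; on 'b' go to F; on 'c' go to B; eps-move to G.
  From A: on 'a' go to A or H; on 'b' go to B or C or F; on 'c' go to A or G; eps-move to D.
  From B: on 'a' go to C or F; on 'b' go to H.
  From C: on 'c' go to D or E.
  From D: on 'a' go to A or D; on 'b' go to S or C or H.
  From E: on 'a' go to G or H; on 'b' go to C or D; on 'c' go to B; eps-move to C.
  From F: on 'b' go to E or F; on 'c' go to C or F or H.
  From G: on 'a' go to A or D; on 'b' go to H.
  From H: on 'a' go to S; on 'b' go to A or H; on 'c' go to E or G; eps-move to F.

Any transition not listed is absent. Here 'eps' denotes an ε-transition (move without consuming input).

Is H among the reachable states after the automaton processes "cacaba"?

Yes

Start: ε-closure({S}) = {S, G}.
Read 'c': S→{B}, G→∅; now {B}.
Read 'a': B→{C, F}; now {C, F}.
Read 'c': C→{D, E}, F→{C, F, H}; now {C, D, E, F, H}.
Read 'a': C→∅, D→{A, D}, E→{G, H}, F→∅, H→{S}; union {S, A, D, G, H}; ε-closure = {S, A, D, F, G, H}.
Read 'b': S→{F}, A→{B, C, F}, D→{S, C, H}, F→{E, F}, G→{H}, H→{A, H}; union {S, A, B, C, E, F, H}; ε-closure = {S, A, B, C, D, E, F, G, H}.
Read 'a': S→{B, C, D}, A→{A, H}, B→{C, F}, C→∅, D→{A, D}, E→{G, H}, F→∅, G→{A, D}, H→{S}; now {S, A, B, C, D, F, G, H}.
State H is in {S, A, B, C, D, F, G, H}.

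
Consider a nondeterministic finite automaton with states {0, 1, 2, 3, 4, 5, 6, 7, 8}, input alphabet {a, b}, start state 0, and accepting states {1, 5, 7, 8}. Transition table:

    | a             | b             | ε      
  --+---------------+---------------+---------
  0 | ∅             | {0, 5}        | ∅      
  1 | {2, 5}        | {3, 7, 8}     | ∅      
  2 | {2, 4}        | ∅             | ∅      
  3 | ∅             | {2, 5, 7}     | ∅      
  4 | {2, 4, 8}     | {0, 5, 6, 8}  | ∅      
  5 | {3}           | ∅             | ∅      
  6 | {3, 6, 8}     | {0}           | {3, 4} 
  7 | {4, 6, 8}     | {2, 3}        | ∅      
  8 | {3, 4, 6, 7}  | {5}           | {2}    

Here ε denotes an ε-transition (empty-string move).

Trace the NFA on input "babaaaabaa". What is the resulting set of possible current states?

{2, 3, 4, 6, 7, 8}

Start in {0}.
Read 'b': 0→{0, 5}; now {0, 5}.
Read 'a': 0→∅, 5→{3}; now {3}.
Read 'b': 3→{2, 5, 7}; now {2, 5, 7}.
Read 'a': 2→{2, 4}, 5→{3}, 7→{4, 6, 8}; now {2, 3, 4, 6, 8}.
Read 'a': 2→{2, 4}, 3→∅, 4→{2, 4, 8}, 6→{3, 6, 8}, 8→{3, 4, 6, 7}; now {2, 3, 4, 6, 7, 8}.
Read 'a': 2→{2, 4}, 3→∅, 4→{2, 4, 8}, 6→{3, 6, 8}, 7→{4, 6, 8}, 8→{3, 4, 6, 7}; now {2, 3, 4, 6, 7, 8}.
Read 'a': 2→{2, 4}, 3→∅, 4→{2, 4, 8}, 6→{3, 6, 8}, 7→{4, 6, 8}, 8→{3, 4, 6, 7}; now {2, 3, 4, 6, 7, 8}.
Read 'b': 2→∅, 3→{2, 5, 7}, 4→{0, 5, 6, 8}, 6→{0}, 7→{2, 3}, 8→{5}; union {0, 2, 3, 5, 6, 7, 8}; ε-closure = {0, 2, 3, 4, 5, 6, 7, 8}.
Read 'a': 0→∅, 2→{2, 4}, 3→∅, 4→{2, 4, 8}, 5→{3}, 6→{3, 6, 8}, 7→{4, 6, 8}, 8→{3, 4, 6, 7}; now {2, 3, 4, 6, 7, 8}.
Read 'a': 2→{2, 4}, 3→∅, 4→{2, 4, 8}, 6→{3, 6, 8}, 7→{4, 6, 8}, 8→{3, 4, 6, 7}; now {2, 3, 4, 6, 7, 8}.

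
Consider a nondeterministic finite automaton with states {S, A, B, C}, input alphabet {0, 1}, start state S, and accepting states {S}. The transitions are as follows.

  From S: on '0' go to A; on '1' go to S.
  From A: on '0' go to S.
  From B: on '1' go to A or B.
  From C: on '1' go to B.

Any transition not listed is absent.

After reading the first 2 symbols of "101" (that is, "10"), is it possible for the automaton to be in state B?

No

Start in {S}.
Read '1': S→{S}; now {S}.
Read '0': S→{A}; now {A}.
State B is not in {A}.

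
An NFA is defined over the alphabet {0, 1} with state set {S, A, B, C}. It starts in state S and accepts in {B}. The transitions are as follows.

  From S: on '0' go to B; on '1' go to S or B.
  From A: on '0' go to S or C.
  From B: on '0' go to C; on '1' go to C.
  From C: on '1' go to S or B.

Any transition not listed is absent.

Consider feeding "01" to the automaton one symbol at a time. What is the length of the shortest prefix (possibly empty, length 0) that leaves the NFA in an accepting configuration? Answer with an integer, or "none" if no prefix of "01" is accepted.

1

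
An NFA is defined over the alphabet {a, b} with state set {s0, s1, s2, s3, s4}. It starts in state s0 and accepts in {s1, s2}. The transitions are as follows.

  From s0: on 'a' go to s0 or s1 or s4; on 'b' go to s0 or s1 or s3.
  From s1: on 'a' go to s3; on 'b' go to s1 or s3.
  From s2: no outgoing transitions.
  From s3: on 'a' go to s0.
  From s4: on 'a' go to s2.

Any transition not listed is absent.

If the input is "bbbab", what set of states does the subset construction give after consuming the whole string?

{s0, s1, s3}

Start in {s0}.
Read 'b': {s0} → {s0, s1, s3}.
Read 'b': {s0, s1, s3} → {s0, s1, s3}.
Read 'b': {s0, s1, s3} → {s0, s1, s3}.
Read 'a': {s0, s1, s3} → {s0, s1, s3, s4}.
Read 'b': {s0, s1, s3, s4} → {s0, s1, s3}.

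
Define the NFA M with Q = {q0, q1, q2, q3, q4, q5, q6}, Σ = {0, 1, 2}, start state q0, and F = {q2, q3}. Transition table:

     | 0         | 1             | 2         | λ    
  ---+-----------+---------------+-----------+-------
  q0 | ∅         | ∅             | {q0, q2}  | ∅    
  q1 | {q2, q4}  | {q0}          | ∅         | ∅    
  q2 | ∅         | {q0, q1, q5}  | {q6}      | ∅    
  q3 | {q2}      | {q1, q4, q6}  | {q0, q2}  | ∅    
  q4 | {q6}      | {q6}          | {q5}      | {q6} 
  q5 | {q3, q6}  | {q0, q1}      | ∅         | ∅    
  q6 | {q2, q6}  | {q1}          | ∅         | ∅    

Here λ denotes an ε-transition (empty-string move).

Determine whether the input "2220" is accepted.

Start in {q0}.
Read '2': {q0} → {q0, q2}.
Read '2': {q0, q2} → {q0, q2, q6}.
Read '2': {q0, q2, q6} → {q0, q2, q6}.
Read '0': {q0, q2, q6} → {q2, q6}.
The final set {q2, q6} contains the accepting state q2.

Yes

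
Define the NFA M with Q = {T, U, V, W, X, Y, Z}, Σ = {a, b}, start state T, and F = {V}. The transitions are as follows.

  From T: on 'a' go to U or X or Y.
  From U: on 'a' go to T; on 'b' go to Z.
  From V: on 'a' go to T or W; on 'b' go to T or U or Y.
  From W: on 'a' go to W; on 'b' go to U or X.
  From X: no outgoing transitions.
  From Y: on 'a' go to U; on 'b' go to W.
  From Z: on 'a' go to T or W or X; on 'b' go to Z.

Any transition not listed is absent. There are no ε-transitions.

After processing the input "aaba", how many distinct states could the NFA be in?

3

Start in {T}.
Read 'a': T→{U, X, Y}; now {U, X, Y}.
Read 'a': U→{T}, X→∅, Y→{U}; now {T, U}.
Read 'b': T→∅, U→{Z}; now {Z}.
Read 'a': Z→{T, W, X}; now {T, W, X}.
That set has 3 states.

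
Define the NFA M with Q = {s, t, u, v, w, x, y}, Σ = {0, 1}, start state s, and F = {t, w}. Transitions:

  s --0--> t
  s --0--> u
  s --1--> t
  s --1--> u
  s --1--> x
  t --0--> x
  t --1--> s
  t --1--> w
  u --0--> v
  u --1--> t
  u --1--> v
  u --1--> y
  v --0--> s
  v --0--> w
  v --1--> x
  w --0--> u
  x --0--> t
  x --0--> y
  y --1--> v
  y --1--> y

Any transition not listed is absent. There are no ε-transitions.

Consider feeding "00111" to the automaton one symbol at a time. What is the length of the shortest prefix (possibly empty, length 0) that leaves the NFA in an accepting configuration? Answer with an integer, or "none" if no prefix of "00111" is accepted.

1

Start in {s}.
Read '0': {s} → {t, u}.
None of the earlier sets intersect F, but {t, u} does.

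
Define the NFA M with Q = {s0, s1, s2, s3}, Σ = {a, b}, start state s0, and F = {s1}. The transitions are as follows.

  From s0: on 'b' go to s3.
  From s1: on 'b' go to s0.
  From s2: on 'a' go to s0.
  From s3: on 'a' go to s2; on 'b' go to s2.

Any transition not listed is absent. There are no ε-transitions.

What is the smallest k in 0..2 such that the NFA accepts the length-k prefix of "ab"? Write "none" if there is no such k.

Start in {s0}.
Read 'a': s0→∅; now ∅.
The set is empty and remains empty for the remaining 1 symbol.
No reachable set along the way intersects F.

none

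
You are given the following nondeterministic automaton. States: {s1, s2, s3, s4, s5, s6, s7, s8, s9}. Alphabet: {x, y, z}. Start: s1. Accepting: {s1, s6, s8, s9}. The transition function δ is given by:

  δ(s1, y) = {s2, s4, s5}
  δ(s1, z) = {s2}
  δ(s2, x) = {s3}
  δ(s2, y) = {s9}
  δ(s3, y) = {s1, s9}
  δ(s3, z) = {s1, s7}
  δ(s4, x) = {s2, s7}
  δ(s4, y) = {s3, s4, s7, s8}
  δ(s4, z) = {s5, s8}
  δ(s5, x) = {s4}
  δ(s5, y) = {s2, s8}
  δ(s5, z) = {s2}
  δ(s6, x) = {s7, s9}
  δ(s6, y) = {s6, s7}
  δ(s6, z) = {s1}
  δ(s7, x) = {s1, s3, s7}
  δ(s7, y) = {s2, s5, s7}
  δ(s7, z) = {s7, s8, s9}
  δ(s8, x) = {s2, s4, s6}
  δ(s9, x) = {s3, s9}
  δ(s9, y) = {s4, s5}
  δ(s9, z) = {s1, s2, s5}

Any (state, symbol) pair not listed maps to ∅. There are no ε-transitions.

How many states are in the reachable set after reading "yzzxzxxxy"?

6

Start in {s1}.
Read 'y': s1→{s2, s4, s5}; now {s2, s4, s5}.
Read 'z': s2→∅, s4→{s5, s8}, s5→{s2}; now {s2, s5, s8}.
Read 'z': s2→∅, s5→{s2}, s8→∅; now {s2}.
Read 'x': s2→{s3}; now {s3}.
Read 'z': s3→{s1, s7}; now {s1, s7}.
Read 'x': s1→∅, s7→{s1, s3, s7}; now {s1, s3, s7}.
Read 'x': s1→∅, s3→∅, s7→{s1, s3, s7}; now {s1, s3, s7}.
Read 'x': s1→∅, s3→∅, s7→{s1, s3, s7}; now {s1, s3, s7}.
Read 'y': s1→{s2, s4, s5}, s3→{s1, s9}, s7→{s2, s5, s7}; now {s1, s2, s4, s5, s7, s9}.
That set has 6 states.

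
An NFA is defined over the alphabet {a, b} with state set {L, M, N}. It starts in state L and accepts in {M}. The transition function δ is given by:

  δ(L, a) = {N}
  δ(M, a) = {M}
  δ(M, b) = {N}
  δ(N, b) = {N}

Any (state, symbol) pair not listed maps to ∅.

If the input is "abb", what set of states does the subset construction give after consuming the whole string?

{N}

Start in {L}.
Read 'a': {L} → {N}.
Read 'b': {N} → {N}.
Read 'b': {N} → {N}.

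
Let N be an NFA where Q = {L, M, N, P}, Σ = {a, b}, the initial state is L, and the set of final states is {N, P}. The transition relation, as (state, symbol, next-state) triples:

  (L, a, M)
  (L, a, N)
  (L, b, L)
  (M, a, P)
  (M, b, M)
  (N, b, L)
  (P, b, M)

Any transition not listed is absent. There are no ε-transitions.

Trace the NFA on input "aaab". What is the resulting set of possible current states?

∅

Start in {L}.
Read 'a': {L} → {M, N}.
Read 'a': {M, N} → {P}.
Read 'a': {P} → ∅.
The set is empty and remains empty for the remaining 1 symbol.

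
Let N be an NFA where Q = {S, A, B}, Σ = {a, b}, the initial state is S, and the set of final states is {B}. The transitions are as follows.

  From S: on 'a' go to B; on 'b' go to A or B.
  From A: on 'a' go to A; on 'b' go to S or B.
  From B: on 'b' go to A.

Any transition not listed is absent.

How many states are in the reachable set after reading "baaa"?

Start in {S}.
Read 'b': S→{A, B}; now {A, B}.
Read 'a': A→{A}, B→∅; now {A}.
Read 'a': A→{A}; now {A}.
Read 'a': A→{A}; now {A}.
That set has 1 state.

1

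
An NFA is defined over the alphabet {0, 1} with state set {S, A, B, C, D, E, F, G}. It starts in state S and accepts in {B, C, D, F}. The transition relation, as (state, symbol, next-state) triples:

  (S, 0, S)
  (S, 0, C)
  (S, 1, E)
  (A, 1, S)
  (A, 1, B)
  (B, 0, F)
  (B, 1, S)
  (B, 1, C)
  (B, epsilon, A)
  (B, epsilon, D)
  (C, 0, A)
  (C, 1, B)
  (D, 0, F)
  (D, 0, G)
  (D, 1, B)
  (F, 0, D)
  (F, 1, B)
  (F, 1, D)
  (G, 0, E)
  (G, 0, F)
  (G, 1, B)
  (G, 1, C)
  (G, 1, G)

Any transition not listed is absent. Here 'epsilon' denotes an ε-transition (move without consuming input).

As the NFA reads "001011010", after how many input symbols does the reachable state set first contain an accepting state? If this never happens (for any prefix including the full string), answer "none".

1

Start in {S}.
Read '0': {S} → {S, C}.
None of the earlier sets intersect F, but {S, C} does.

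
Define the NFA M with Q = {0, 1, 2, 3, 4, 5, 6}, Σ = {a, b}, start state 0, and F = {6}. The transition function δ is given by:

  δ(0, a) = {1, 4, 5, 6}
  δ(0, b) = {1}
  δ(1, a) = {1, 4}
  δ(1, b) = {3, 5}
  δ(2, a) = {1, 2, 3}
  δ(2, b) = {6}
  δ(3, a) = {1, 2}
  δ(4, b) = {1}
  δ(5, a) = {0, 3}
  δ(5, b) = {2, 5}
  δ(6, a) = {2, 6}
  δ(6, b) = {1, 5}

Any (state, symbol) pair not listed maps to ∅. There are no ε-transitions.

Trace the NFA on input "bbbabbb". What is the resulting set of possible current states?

{2, 3, 5, 6}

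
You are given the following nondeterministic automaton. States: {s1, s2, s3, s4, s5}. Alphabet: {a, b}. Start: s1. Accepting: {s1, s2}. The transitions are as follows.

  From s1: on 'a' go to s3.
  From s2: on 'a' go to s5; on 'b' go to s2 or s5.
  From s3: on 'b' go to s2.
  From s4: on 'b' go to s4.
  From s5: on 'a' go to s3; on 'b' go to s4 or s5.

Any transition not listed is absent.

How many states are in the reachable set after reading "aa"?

Start in {s1}.
Read 'a': s1→{s3}; now {s3}.
Read 'a': s3→∅; now ∅.
That set has 0 states.

0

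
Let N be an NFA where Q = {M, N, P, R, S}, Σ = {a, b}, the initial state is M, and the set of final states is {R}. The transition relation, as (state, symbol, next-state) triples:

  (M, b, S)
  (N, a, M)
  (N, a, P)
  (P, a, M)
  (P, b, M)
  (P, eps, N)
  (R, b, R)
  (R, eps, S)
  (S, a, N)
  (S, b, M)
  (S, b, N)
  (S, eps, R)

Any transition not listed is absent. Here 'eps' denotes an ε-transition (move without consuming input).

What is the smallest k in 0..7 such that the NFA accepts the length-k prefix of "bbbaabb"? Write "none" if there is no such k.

Start in {M}.
Read 'b': M→{S}; union {S}; ε-closure = {R, S}.
None of the earlier sets intersect F, but {R, S} does.

1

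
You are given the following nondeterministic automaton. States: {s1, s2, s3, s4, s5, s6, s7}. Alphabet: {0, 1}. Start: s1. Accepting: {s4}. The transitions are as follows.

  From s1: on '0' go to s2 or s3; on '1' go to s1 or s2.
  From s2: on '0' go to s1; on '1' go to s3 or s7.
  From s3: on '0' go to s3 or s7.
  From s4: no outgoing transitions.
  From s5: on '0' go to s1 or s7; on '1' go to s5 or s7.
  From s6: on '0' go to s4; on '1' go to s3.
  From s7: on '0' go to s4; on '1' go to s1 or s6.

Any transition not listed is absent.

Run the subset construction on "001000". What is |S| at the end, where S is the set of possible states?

5

Start in {s1}.
Read '0': s1→{s2, s3}; now {s2, s3}.
Read '0': s2→{s1}, s3→{s3, s7}; now {s1, s3, s7}.
Read '1': s1→{s1, s2}, s3→∅, s7→{s1, s6}; now {s1, s2, s6}.
Read '0': s1→{s2, s3}, s2→{s1}, s6→{s4}; now {s1, s2, s3, s4}.
Read '0': s1→{s2, s3}, s2→{s1}, s3→{s3, s7}, s4→∅; now {s1, s2, s3, s7}.
Read '0': s1→{s2, s3}, s2→{s1}, s3→{s3, s7}, s7→{s4}; now {s1, s2, s3, s4, s7}.
That set has 5 states.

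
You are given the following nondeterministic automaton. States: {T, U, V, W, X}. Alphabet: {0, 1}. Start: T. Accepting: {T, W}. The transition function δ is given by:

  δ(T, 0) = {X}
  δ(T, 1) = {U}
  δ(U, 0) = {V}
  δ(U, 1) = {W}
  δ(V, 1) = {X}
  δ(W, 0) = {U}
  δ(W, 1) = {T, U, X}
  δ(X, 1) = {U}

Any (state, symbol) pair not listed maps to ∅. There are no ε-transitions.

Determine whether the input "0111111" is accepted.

Yes

Start in {T}.
Read '0': T→{X}; now {X}.
Read '1': X→{U}; now {U}.
Read '1': U→{W}; now {W}.
Read '1': W→{T, U, X}; now {T, U, X}.
Read '1': T→{U}, U→{W}, X→{U}; now {U, W}.
Read '1': U→{W}, W→{T, U, X}; now {T, U, W, X}.
Read '1': T→{U}, U→{W}, W→{T, U, X}, X→{U}; now {T, U, W, X}.
The final set {T, U, W, X} contains the accepting states T, W.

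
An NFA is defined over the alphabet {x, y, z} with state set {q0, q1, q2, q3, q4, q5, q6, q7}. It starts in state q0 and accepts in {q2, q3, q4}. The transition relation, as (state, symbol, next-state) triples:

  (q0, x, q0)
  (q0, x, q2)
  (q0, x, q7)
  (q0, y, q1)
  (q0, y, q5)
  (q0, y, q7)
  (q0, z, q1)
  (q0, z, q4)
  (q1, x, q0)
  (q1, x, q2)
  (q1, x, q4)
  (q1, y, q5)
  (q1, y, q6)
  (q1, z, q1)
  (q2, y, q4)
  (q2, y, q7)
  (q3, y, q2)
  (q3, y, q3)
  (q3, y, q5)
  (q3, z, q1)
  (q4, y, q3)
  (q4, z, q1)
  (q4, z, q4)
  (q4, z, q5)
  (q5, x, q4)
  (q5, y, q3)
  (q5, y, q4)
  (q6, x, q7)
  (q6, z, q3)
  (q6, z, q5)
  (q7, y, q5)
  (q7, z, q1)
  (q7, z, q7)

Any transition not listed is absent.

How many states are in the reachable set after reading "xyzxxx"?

3

Start in {q0}.
Read 'x': q0→{q0, q2, q7}; now {q0, q2, q7}.
Read 'y': q0→{q1, q5, q7}, q2→{q4, q7}, q7→{q5}; now {q1, q4, q5, q7}.
Read 'z': q1→{q1}, q4→{q1, q4, q5}, q5→∅, q7→{q1, q7}; now {q1, q4, q5, q7}.
Read 'x': q1→{q0, q2, q4}, q4→∅, q5→{q4}, q7→∅; now {q0, q2, q4}.
Read 'x': q0→{q0, q2, q7}, q2→∅, q4→∅; now {q0, q2, q7}.
Read 'x': q0→{q0, q2, q7}, q2→∅, q7→∅; now {q0, q2, q7}.
That set has 3 states.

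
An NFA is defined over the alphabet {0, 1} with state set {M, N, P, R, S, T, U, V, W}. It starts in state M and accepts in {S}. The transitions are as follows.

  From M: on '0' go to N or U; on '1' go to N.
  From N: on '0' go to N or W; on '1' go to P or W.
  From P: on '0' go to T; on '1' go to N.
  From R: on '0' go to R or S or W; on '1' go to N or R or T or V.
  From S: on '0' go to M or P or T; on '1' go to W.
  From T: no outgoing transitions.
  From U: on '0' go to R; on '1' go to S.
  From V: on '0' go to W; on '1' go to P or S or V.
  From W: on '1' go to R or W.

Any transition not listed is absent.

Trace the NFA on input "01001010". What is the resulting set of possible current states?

{N, W}

Start in {M}.
Read '0': M→{N, U}; now {N, U}.
Read '1': N→{P, W}, U→{S}; now {P, S, W}.
Read '0': P→{T}, S→{M, P, T}, W→∅; now {M, P, T}.
Read '0': M→{N, U}, P→{T}, T→∅; now {N, T, U}.
Read '1': N→{P, W}, T→∅, U→{S}; now {P, S, W}.
Read '0': P→{T}, S→{M, P, T}, W→∅; now {M, P, T}.
Read '1': M→{N}, P→{N}, T→∅; now {N}.
Read '0': N→{N, W}; now {N, W}.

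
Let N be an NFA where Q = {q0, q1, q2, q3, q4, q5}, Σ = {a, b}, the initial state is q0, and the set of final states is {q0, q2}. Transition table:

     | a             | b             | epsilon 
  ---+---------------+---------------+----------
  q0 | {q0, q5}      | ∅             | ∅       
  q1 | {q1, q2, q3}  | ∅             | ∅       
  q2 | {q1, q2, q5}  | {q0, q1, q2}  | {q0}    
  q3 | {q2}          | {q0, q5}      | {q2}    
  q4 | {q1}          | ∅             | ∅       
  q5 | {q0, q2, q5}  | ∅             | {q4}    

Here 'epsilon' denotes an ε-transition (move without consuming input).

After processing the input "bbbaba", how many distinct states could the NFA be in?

Start in {q0}.
Read 'b': q0→∅; now ∅.
The set is empty and remains empty for the remaining 5 symbols.
That set has 0 states.

0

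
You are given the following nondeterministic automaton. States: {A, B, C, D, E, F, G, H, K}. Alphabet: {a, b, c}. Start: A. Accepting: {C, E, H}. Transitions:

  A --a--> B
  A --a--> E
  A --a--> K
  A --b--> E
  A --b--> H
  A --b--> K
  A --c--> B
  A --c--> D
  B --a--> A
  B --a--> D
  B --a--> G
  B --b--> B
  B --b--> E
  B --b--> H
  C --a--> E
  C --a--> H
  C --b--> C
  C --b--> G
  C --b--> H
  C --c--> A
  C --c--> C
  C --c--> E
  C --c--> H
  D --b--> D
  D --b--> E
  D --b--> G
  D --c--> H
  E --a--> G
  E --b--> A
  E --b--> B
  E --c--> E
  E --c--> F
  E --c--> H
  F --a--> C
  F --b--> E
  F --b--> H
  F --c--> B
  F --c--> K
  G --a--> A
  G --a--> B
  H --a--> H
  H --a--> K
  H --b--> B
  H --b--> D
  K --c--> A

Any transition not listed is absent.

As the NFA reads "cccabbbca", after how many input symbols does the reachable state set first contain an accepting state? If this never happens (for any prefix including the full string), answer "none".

2

Start in {A}.
Read 'c': {A} → {B, D}.
Read 'c': {B, D} → {H}.
None of the earlier sets intersect F, but {H} does.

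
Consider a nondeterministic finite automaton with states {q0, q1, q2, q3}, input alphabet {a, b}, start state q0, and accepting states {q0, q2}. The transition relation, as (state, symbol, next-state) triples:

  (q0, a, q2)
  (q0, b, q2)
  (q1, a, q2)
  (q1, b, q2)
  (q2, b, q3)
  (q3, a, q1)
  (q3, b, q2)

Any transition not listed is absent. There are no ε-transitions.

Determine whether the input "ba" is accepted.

Start in {q0}.
Read 'b': {q0} → {q2}.
Read 'a': {q2} → ∅.
The final set ∅ contains no accepting state.

No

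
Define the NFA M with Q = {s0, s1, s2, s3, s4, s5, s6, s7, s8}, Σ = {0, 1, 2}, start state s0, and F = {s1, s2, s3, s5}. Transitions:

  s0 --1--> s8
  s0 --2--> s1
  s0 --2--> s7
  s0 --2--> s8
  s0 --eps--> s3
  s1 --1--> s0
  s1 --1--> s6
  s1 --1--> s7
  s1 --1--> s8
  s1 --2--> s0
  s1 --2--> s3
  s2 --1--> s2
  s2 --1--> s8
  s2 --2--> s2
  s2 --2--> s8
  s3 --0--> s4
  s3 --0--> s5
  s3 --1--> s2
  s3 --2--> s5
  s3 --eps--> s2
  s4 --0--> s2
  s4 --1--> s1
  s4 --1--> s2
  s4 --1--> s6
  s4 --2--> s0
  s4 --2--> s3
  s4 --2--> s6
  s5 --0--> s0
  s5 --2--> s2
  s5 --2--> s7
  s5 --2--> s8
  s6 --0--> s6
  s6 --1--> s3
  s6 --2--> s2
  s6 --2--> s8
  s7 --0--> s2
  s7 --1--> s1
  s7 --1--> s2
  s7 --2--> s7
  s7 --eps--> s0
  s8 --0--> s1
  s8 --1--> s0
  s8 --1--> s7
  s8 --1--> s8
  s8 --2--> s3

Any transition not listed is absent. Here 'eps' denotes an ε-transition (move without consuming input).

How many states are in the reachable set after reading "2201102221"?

Start: ε-closure({s0}) = {s0, s2, s3}.
Read '2': {s0, s2, s3} → {s0, s1, s2, s3, s5, s7, s8}.
Read '2': {s0, s1, s2, s3, s5, s7, s8} → {s0, s1, s2, s3, s5, s7, s8}.
Read '0': {s0, s1, s2, s3, s5, s7, s8} → {s0, s1, s2, s3, s4, s5}.
Read '1': {s0, s1, s2, s3, s4, s5} → {s0, s1, s2, s3, s6, s7, s8}.
Read '1': {s0, s1, s2, s3, s6, s7, s8} → {s0, s1, s2, s3, s6, s7, s8}.
Read '0': {s0, s1, s2, s3, s6, s7, s8} → {s1, s2, s4, s5, s6}.
Read '2': {s1, s2, s4, s5, s6} → {s0, s2, s3, s6, s7, s8}.
Read '2': {s0, s2, s3, s6, s7, s8} → {s0, s1, s2, s3, s5, s7, s8}.
Read '2': {s0, s1, s2, s3, s5, s7, s8} → {s0, s1, s2, s3, s5, s7, s8}.
Read '1': {s0, s1, s2, s3, s5, s7, s8} → {s0, s1, s2, s3, s6, s7, s8}.
That set has 7 states.

7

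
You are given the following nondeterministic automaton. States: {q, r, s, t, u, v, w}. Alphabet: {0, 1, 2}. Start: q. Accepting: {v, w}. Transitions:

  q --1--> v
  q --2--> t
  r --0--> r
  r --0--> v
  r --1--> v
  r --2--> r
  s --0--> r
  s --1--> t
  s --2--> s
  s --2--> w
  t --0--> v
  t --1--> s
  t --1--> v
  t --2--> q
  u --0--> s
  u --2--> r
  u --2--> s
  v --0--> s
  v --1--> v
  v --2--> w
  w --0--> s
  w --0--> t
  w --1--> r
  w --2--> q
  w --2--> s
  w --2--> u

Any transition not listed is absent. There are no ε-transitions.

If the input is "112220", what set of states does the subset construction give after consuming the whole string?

{r, s, t, v}

Start in {q}.
Read '1': {q} → {v}.
Read '1': {v} → {v}.
Read '2': {v} → {w}.
Read '2': {w} → {q, s, u}.
Read '2': {q, s, u} → {r, s, t, w}.
Read '0': {r, s, t, w} → {r, s, t, v}.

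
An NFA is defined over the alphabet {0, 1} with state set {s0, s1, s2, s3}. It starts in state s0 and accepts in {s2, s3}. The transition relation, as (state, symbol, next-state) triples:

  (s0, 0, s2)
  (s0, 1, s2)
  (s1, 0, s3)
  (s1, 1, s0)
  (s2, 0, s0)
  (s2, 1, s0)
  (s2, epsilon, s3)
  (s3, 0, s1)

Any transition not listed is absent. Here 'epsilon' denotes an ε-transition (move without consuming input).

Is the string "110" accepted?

Start in {s0}.
Read '1': s0→{s2}; union {s2}; ε-closure = {s2, s3}.
Read '1': s2→{s0}, s3→∅; now {s0}.
Read '0': s0→{s2}; union {s2}; ε-closure = {s2, s3}.
The final set {s2, s3} contains the accepting states s2, s3.

Yes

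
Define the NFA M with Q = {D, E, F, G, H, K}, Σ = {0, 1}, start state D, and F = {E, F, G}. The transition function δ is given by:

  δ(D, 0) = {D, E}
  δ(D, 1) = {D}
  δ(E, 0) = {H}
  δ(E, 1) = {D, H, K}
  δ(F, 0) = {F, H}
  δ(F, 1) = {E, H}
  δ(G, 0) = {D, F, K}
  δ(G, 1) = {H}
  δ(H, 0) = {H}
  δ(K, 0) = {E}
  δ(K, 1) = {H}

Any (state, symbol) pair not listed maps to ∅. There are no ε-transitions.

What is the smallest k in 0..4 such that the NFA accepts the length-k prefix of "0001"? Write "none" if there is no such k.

Start in {D}.
Read '0': {D} → {D, E}.
None of the earlier sets intersect F, but {D, E} does.

1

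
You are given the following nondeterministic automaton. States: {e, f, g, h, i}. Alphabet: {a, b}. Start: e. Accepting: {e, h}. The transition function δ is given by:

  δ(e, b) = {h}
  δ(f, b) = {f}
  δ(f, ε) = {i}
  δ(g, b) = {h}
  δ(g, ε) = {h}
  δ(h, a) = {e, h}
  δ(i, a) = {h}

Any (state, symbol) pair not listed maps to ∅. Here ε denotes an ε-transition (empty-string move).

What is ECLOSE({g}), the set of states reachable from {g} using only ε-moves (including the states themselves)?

{g, h}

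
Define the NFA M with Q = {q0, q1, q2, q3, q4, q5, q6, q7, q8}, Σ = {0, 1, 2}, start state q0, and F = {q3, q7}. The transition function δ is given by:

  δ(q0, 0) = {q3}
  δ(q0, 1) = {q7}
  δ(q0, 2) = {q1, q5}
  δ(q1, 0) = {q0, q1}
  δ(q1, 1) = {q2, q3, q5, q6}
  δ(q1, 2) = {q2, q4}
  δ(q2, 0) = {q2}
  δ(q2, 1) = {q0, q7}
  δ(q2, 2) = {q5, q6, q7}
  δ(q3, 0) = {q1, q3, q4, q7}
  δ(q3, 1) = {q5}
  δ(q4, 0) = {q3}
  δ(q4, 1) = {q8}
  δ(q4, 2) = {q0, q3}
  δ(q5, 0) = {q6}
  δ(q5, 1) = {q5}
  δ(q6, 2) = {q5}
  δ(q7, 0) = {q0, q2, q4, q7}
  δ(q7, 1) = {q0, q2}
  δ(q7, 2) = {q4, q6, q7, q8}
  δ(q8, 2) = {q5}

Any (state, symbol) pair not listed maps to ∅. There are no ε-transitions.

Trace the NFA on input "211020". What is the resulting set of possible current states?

{q0, q1, q2, q3, q4, q6, q7}

Start in {q0}.
Read '2': q0→{q1, q5}; now {q1, q5}.
Read '1': q1→{q2, q3, q5, q6}, q5→{q5}; now {q2, q3, q5, q6}.
Read '1': q2→{q0, q7}, q3→{q5}, q5→{q5}, q6→∅; now {q0, q5, q7}.
Read '0': q0→{q3}, q5→{q6}, q7→{q0, q2, q4, q7}; now {q0, q2, q3, q4, q6, q7}.
Read '2': q0→{q1, q5}, q2→{q5, q6, q7}, q3→∅, q4→{q0, q3}, q6→{q5}, q7→{q4, q6, q7, q8}; now {q0, q1, q3, q4, q5, q6, q7, q8}.
Read '0': q0→{q3}, q1→{q0, q1}, q3→{q1, q3, q4, q7}, q4→{q3}, q5→{q6}, q6→∅, q7→{q0, q2, q4, q7}, q8→∅; now {q0, q1, q2, q3, q4, q6, q7}.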